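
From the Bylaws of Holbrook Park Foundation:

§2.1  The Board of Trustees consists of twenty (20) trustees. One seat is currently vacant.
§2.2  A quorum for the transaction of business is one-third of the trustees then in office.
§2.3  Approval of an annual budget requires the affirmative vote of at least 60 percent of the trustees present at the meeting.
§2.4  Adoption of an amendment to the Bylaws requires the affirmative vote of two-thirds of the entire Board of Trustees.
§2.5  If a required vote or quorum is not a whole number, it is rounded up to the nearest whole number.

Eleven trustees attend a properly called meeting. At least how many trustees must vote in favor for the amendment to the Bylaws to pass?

14

The amendment to the Bylaws requires two-thirds of the entire Board of Trustees (20).
2/3 of 20 = 13.33, rounded up to 14.
(Only 11 can vote, so the amendment to the Bylaws cannot pass at this meeting, but the required vote is still 14.)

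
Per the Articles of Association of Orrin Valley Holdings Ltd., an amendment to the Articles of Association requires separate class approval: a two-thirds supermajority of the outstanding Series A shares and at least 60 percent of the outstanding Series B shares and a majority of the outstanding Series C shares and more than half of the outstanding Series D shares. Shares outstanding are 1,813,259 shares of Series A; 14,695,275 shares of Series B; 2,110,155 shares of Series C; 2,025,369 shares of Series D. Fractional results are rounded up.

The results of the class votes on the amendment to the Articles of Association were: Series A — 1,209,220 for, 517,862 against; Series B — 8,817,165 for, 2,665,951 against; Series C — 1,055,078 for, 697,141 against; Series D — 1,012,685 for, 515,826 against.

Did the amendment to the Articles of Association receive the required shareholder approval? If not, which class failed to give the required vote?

Approved — every class gave the required vote.

Series A: 2/3 of 1813259 = 1208839.33, rounded up to 1208840; 1,208,840 required, 1,209,220 in favor — approved.
Series B: 3/5 of 14695275 = 8817165; 8,817,165 required, 8,817,165 in favor — approved.
Series C: a majority of 2110155 is 1055078; 1,055,078 required, 1,055,078 in favor — approved.
Series D: a majority of 2025369 is 1012685; 1,012,685 required, 1,012,685 in favor — approved.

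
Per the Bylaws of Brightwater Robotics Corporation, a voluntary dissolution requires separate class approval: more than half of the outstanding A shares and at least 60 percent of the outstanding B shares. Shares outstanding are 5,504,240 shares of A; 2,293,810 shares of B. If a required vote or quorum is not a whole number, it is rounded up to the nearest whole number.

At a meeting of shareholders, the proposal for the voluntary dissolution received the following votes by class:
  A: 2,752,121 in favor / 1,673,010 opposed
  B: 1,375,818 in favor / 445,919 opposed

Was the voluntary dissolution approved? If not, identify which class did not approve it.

Not approved — the B shares did not give the required vote.

A: a majority of 5504240 is 2752121; 2,752,121 required, 2,752,121 in favor — approved.
B: 3/5 of 2293810 = 1376286; 1,376,286 required, 1,375,818 in favor — not approved.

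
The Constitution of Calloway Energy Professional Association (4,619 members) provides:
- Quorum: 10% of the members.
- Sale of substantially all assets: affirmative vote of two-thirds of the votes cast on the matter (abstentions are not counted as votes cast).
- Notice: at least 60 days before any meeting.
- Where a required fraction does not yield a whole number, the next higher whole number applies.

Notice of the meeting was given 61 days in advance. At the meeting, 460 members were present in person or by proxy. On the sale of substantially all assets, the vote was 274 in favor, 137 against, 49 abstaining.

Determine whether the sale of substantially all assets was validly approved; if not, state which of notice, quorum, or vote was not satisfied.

Invalid — quorum requirement not satisfied.

Notice: 61 days given; 60 required. Satisfied.
Quorum: 10% of 4,619 = 461.90, rounded up to 462; 460 present. Not satisfied.
Vote: requires two-thirds of the votes cast (460 − 49 abstaining = 411); 2/3 of 411 = 274, so 274 needed; 274 in favor. Satisfied.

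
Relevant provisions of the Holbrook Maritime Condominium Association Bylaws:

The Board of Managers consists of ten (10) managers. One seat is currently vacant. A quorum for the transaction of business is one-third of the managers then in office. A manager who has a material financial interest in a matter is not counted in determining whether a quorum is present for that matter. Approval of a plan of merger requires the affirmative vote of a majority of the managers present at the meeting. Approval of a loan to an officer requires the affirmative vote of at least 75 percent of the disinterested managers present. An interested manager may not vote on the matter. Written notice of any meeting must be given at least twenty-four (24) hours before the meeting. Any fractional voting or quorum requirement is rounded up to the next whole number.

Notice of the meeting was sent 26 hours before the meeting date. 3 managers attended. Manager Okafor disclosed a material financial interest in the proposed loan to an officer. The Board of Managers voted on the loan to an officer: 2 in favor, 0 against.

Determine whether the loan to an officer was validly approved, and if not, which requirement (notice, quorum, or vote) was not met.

Notice: 26 hours given; 24 required (26 ≥ 24). Satisfied.
Quorum: 3 present, but the 1 interested manager does not count, leaving 2. Quorum is 3. Not satisfied.
Vote: the loan to an officer requires three-fourths of the disinterested managers present (3 − 1 = 2). 3/4 of 2 = 1.50, rounded up to 2, so 2 affirmative votes are needed; 2 voted in favor. Satisfied. (Moot — without a quorum no business can be validly transacted.)

Invalid — quorum requirement not satisfied.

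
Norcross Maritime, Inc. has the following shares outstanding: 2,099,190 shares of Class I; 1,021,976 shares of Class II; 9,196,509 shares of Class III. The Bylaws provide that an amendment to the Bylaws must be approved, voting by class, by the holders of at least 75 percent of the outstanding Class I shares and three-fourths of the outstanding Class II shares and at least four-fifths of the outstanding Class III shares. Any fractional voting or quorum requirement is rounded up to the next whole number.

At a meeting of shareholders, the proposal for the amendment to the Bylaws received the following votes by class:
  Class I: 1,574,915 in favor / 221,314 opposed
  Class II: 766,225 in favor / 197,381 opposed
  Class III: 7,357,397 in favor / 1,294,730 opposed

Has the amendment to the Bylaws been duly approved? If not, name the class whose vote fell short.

Class I: 3/4 of 2099190 = 1574392.50, rounded up to 1574393; 1,574,393 required, 1,574,915 in favor — approved.
Class II: 3/4 of 1021976 = 766482; 766,482 required, 766,225 in favor — not approved.
Class III: 4/5 of 9196509 = 7357207.20, rounded up to 7357208; 7,357,208 required, 7,357,397 in favor — approved.

Not approved — the Class II shares did not give the required vote.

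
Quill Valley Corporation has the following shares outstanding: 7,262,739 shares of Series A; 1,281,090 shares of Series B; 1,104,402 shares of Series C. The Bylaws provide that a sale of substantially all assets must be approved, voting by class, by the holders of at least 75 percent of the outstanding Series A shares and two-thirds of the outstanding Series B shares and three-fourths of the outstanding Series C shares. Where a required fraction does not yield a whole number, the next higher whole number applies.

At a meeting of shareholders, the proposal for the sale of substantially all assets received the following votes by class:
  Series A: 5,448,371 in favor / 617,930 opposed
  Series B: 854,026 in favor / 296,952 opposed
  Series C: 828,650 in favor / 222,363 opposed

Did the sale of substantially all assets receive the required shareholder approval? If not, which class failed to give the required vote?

Series A: 3/4 of 7262739 = 5447054.25, rounded up to 5447055; 5,447,055 required, 5,448,371 in favor — approved.
Series B: 2/3 of 1281090 = 854060; 854,060 required, 854,026 in favor — not approved.
Series C: 3/4 of 1104402 = 828301.50, rounded up to 828302; 828,302 required, 828,650 in favor — approved.

Not approved — the Series B shares did not give the required vote.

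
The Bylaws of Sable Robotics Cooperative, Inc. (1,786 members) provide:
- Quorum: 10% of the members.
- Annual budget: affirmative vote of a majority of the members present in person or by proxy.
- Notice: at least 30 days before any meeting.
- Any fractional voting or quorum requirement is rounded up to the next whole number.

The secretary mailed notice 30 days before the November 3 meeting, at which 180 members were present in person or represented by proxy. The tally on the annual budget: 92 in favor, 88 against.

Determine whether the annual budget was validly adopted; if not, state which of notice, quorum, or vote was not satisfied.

Valid — all requirements satisfied.

Notice: 30 days given; 30 required. Satisfied.
Quorum: 10% of 1,786 = 178.60, rounded up to 179; 180 present. Satisfied.
Vote: requires a majority of those present (180); a majority of 180 is 91, so 91 needed; 92 in favor. Satisfied.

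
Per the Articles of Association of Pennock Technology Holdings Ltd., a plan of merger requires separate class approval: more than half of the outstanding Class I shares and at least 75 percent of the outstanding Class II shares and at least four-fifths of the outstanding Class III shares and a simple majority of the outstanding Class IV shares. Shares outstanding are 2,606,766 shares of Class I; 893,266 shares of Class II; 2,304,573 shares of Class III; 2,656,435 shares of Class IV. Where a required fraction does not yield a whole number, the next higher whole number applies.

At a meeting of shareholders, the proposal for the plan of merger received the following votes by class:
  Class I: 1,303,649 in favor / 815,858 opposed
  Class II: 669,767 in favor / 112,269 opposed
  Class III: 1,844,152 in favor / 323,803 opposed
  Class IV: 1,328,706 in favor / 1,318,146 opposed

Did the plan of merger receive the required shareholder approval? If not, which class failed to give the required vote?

Class I: a majority of 2606766 is 1303384; 1,303,384 required, 1,303,649 in favor — approved.
Class II: 3/4 of 893266 = 669949.50, rounded up to 669950; 669,950 required, 669,767 in favor — not approved.
Class III: 4/5 of 2304573 = 1843658.40, rounded up to 1843659; 1,843,659 required, 1,844,152 in favor — approved.
Class IV: a majority of 2656435 is 1328218; 1,328,218 required, 1,328,706 in favor — approved.

Not approved — the Class II shares did not give the required vote.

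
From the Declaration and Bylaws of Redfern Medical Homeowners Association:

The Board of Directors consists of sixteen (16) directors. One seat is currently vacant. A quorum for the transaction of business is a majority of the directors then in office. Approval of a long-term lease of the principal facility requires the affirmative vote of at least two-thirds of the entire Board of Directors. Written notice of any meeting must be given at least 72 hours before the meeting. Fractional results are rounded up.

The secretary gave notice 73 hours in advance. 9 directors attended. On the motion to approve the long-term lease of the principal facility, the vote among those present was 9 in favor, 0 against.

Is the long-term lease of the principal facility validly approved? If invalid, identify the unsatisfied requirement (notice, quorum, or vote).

Notice: 73 hours given; 72 required (73 ≥ 72). Satisfied.
Quorum: 9 present; quorum is 8. Satisfied.
Vote: the long-term lease of the principal facility requires two-thirds of the entire Board of Directors (16). 2/3 of 16 = 10.67, rounded up to 11, so 11 affirmative votes are needed; 9 voted in favor. Not satisfied.

Invalid — vote requirement not satisfied.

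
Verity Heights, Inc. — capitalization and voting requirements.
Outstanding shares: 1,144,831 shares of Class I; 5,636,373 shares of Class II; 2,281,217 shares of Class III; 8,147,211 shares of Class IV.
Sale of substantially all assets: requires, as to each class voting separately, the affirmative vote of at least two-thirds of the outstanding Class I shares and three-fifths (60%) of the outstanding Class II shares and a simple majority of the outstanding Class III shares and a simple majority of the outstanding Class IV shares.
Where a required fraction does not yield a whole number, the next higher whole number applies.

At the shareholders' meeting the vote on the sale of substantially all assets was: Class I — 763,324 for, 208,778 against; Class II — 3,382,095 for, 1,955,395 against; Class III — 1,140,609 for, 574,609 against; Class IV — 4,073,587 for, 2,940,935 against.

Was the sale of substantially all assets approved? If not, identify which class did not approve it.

Not approved — the Class IV shares did not give the required vote.

Class I: 2/3 of 1144831 = 763220.67, rounded up to 763221; 763,221 required, 763,324 in favor — approved.
Class II: 3/5 of 5636373 = 3381823.80, rounded up to 3381824; 3,381,824 required, 3,382,095 in favor — approved.
Class III: a majority of 2281217 is 1140609; 1,140,609 required, 1,140,609 in favor — approved.
Class IV: a majority of 8147211 is 4073606; 4,073,606 required, 4,073,587 in favor — not approved.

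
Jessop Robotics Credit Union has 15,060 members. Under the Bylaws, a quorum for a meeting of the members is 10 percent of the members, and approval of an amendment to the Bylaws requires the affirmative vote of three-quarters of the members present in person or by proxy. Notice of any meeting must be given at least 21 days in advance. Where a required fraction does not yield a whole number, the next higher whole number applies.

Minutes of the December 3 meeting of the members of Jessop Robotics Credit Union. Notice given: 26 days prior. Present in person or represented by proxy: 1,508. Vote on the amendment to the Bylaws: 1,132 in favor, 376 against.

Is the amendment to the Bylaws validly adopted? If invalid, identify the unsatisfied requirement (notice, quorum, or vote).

Valid — all requirements satisfied.

Notice: 26 days given; 21 required. Satisfied.
Quorum: 10% of 15,060 = 1,506; 1,508 present. Satisfied.
Vote: requires three-fourths of those present (1,508); 3/4 of 1508 = 1131, so 1,131 needed; 1,132 in favor. Satisfied.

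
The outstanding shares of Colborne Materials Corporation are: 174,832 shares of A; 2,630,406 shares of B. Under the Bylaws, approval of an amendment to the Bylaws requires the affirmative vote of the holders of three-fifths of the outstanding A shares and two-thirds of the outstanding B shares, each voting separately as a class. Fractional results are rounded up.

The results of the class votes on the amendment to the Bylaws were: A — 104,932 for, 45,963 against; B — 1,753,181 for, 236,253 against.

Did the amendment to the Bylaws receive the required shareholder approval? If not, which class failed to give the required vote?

Not approved — the B shares did not give the required vote.

A: 3/5 of 174832 = 104899.20, rounded up to 104900; 104,900 required, 104,932 in favor — approved.
B: 2/3 of 2630406 = 1753604; 1,753,604 required, 1,753,181 in favor — not approved.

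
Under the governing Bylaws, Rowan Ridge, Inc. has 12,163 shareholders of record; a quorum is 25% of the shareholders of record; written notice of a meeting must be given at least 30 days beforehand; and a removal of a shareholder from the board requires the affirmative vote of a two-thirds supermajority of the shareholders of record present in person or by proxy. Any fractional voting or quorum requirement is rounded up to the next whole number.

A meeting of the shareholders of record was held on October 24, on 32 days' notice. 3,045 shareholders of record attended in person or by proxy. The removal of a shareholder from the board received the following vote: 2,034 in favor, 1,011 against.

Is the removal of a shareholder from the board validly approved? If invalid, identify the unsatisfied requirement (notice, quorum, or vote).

Valid — all requirements satisfied.

Notice: 32 days given; 30 required. Satisfied.
Quorum: 25% of 12,163 = 3,040.75, rounded up to 3,041; 3,045 present. Satisfied.
Vote: requires two-thirds of those present (3,045); 2/3 of 3045 = 2030, so 2,030 needed; 2,034 in favor. Satisfied.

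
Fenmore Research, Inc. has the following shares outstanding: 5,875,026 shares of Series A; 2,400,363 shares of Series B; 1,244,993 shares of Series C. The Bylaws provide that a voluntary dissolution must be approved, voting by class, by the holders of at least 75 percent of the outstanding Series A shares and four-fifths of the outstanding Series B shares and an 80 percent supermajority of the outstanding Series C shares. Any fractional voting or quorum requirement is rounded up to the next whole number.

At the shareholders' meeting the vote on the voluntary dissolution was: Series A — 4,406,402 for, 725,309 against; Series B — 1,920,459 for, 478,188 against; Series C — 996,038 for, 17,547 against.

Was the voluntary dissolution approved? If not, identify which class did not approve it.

Approved — every class gave the required vote.

Series A: 3/4 of 5875026 = 4406269.50, rounded up to 4406270; 4,406,270 required, 4,406,402 in favor — approved.
Series B: 4/5 of 2400363 = 1920290.40, rounded up to 1920291; 1,920,291 required, 1,920,459 in favor — approved.
Series C: 4/5 of 1244993 = 995994.40, rounded up to 995995; 995,995 required, 996,038 in favor — approved.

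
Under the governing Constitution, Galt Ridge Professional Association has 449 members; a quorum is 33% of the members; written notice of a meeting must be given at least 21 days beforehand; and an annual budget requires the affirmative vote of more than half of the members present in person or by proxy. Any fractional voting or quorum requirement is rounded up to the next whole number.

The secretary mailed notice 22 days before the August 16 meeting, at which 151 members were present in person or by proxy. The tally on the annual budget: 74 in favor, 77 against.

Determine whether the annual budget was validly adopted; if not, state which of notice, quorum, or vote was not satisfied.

Notice: 22 days given; 21 required. Satisfied.
Quorum: 33% of 449 = 148.17, rounded up to 149; 151 present. Satisfied.
Vote: requires a majority of those present (151); a majority of 151 is 76, so 76 needed; 74 in favor. Not satisfied.

Invalid — vote requirement not satisfied.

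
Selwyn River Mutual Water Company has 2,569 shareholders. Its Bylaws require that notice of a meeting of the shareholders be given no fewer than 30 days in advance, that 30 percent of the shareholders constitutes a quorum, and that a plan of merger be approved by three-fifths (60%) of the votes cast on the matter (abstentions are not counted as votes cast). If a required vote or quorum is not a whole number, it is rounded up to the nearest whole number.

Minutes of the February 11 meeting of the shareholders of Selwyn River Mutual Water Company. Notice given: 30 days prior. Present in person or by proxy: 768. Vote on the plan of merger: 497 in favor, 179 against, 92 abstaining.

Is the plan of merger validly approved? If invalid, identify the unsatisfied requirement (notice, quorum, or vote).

Notice: 30 days given; 30 required. Satisfied.
Quorum: 30% of 2,569 = 770.70, rounded up to 771; 768 present. Not satisfied.
Vote: requires three-fifths of the votes cast (768 − 92 abstaining = 676); 3/5 of 676 = 405.60, rounded up to 406, so 406 needed; 497 in favor. Satisfied.

Invalid — quorum requirement not satisfied.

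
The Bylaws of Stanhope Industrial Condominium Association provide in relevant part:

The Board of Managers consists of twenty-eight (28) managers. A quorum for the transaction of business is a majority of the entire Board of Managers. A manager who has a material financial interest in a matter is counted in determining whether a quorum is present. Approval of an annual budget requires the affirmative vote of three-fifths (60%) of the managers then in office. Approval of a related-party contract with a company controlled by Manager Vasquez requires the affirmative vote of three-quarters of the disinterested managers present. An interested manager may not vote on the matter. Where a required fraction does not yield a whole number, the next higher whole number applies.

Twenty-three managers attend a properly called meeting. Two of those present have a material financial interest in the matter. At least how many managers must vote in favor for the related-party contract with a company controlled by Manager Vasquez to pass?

16

The related-party contract with a company controlled by Manager Vasquez requires three-fourths of the disinterested managers present (23 − 2 = 21).
3/4 of 21 = 15.75, rounded up to 16.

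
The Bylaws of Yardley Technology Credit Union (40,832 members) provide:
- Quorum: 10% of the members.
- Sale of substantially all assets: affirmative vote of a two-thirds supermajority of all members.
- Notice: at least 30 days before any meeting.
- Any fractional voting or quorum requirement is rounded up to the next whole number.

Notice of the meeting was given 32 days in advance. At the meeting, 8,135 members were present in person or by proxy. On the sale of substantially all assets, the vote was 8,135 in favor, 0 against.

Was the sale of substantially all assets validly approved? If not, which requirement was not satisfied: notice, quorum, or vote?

Notice: 32 days given; 30 required. Satisfied.
Quorum: 10% of 40,832 = 4,083.20, rounded up to 4,084; 8,135 present. Satisfied.
Vote: requires two-thirds of all members (40,832); 2/3 of 40832 = 27221.33, rounded up to 27222, so 27,222 needed; 8,135 in favor. Not satisfied.

Invalid — vote requirement not satisfied.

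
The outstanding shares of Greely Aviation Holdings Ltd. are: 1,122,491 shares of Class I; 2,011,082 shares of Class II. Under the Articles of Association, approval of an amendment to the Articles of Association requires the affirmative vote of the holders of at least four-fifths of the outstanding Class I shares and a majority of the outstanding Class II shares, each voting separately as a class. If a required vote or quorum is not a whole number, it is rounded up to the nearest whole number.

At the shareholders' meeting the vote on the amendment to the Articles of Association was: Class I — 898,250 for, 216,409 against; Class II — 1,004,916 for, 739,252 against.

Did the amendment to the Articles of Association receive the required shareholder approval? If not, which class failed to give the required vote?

Class I: 4/5 of 1122491 = 897992.80, rounded up to 897993; 897,993 required, 898,250 in favor — approved.
Class II: a majority of 2011082 is 1005542; 1,005,542 required, 1,004,916 in favor — not approved.

Not approved — the Class II shares did not give the required vote.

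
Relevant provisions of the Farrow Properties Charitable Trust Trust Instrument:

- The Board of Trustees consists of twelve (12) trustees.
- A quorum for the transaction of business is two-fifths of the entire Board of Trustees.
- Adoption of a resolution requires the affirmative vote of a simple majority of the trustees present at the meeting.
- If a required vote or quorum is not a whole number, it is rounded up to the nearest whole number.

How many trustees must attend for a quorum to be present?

5

2/5 of 12 = 4.80, rounded up to 5.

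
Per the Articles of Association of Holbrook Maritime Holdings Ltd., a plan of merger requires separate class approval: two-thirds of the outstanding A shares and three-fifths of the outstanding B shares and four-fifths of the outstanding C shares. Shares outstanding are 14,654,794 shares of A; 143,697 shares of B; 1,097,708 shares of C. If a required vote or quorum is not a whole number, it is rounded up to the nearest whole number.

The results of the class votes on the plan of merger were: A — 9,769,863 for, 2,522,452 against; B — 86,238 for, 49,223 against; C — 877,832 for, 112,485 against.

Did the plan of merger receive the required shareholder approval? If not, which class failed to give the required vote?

A: 2/3 of 14654794 = 9769862.67, rounded up to 9769863; 9,769,863 required, 9,769,863 in favor — approved.
B: 3/5 of 143697 = 86218.20, rounded up to 86219; 86,219 required, 86,238 in favor — approved.
C: 4/5 of 1097708 = 878166.40, rounded up to 878167; 878,167 required, 877,832 in favor — not approved.

Not approved — the C shares did not give the required vote.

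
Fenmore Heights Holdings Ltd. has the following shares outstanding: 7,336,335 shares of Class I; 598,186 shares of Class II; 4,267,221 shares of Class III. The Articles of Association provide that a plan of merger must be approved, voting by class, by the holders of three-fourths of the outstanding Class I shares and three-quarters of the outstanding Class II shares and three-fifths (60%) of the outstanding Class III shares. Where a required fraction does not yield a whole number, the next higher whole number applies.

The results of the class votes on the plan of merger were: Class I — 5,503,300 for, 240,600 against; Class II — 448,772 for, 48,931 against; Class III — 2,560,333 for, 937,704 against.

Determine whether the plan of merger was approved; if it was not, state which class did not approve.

Approved — every class gave the required vote.

Class I: 3/4 of 7336335 = 5502251.25, rounded up to 5502252; 5,502,252 required, 5,503,300 in favor — approved.
Class II: 3/4 of 598186 = 448639.50, rounded up to 448640; 448,640 required, 448,772 in favor — approved.
Class III: 3/5 of 4267221 = 2560332.60, rounded up to 2560333; 2,560,333 required, 2,560,333 in favor — approved.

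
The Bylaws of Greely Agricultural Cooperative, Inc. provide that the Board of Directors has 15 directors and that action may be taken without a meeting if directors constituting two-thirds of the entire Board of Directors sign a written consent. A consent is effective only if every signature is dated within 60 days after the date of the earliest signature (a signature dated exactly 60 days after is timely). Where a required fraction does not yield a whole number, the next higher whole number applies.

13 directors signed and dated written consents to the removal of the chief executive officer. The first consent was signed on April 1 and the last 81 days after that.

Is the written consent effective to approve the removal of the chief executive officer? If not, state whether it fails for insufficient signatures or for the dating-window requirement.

Not effective — dating-window requirement not satisfied.

Signatures required: two-thirds of 15 — 2/3 of 15 = 10, so 10 needed; 13 signed. Sufficient.
Dating window: the latest signature is 81 days after the earliest; the limit is 60 days. Outside the window.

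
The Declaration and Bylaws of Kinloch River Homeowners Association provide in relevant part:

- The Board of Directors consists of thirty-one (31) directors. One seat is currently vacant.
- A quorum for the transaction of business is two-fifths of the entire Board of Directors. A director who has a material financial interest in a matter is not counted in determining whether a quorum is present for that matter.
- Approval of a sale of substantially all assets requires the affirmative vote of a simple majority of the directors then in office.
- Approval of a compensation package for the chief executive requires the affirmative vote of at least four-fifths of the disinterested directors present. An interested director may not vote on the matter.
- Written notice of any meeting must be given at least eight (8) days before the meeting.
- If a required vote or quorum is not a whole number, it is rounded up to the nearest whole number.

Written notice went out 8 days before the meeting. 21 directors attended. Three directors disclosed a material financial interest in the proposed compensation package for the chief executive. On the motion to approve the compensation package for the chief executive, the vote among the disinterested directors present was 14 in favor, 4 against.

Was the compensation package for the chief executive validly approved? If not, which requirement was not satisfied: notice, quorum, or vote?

Notice: 8 days given; 8 required (8 ≥ 8). Satisfied.
Quorum: 21 present, but the 3 interested directors do not count, leaving 18. Quorum is 13. Satisfied.
Vote: the compensation package for the chief executive requires four-fifths of the disinterested directors present (21 − 3 = 18). 4/5 of 18 = 14.40, rounded up to 15, so 15 affirmative votes are needed; 14 voted in favor. Not satisfied.

Invalid — vote requirement not satisfied.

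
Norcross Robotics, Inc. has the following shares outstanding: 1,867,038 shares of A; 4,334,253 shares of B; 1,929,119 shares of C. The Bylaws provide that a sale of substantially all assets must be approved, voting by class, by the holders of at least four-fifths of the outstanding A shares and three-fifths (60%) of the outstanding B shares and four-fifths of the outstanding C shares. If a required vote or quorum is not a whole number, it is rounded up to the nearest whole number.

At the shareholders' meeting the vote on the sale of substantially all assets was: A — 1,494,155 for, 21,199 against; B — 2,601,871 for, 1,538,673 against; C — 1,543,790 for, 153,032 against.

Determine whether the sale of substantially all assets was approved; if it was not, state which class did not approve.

A: 4/5 of 1867038 = 1493630.40, rounded up to 1493631; 1,493,631 required, 1,494,155 in favor — approved.
B: 3/5 of 4334253 = 2600551.80, rounded up to 2600552; 2,600,552 required, 2,601,871 in favor — approved.
C: 4/5 of 1929119 = 1543295.20, rounded up to 1543296; 1,543,296 required, 1,543,790 in favor — approved.

Approved — every class gave the required vote.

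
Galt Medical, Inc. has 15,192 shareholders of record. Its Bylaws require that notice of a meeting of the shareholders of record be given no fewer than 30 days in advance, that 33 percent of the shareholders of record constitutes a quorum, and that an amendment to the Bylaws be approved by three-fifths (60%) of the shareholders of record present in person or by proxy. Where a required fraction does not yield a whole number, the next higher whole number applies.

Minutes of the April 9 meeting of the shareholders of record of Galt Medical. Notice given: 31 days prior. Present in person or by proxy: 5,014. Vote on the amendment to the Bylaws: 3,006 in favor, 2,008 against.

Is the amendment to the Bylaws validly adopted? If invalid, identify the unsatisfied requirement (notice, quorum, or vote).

Invalid — vote requirement not satisfied.

Notice: 31 days given; 30 required. Satisfied.
Quorum: 33% of 15,192 = 5,013.36, rounded up to 5,014; 5,014 present. Satisfied.
Vote: requires three-fifths of those present (5,014); 3/5 of 5014 = 3008.40, rounded up to 3009, so 3,009 needed; 3,006 in favor. Not satisfied.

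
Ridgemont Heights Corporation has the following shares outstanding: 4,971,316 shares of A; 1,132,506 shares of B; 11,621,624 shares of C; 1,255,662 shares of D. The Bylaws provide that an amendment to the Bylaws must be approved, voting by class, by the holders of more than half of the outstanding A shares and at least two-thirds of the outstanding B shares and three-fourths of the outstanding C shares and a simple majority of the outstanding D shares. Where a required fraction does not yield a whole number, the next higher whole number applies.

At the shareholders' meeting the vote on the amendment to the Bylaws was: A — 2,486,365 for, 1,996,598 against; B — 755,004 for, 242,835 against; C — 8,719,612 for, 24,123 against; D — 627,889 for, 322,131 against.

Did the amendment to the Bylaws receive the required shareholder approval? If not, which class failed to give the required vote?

A: a majority of 4971316 is 2485659; 2,485,659 required, 2,486,365 in favor — approved.
B: 2/3 of 1132506 = 755004; 755,004 required, 755,004 in favor — approved.
C: 3/4 of 11621624 = 8716218; 8,716,218 required, 8,719,612 in favor — approved.
D: a majority of 1255662 is 627832; 627,832 required, 627,889 in favor — approved.

Approved — every class gave the required vote.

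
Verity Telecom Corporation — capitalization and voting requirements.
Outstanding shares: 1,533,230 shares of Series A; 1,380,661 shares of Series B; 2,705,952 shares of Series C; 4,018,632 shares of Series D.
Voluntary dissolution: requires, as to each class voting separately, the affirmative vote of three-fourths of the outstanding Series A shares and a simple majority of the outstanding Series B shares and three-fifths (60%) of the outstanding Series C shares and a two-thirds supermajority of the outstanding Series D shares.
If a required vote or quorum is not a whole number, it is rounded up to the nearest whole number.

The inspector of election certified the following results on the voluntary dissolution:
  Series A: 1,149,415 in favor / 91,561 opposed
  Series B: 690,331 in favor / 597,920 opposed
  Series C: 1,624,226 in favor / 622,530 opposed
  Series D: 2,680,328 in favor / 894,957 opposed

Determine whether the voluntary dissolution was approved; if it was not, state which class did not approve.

Series A: 3/4 of 1533230 = 1149922.50, rounded up to 1149923; 1,149,923 required, 1,149,415 in favor — not approved.
Series B: a majority of 1380661 is 690331; 690,331 required, 690,331 in favor — approved.
Series C: 3/5 of 2705952 = 1623571.20, rounded up to 1623572; 1,623,572 required, 1,624,226 in favor — approved.
Series D: 2/3 of 4018632 = 2679088; 2,679,088 required, 2,680,328 in favor — approved.

Not approved — the Series A shares did not give the required vote.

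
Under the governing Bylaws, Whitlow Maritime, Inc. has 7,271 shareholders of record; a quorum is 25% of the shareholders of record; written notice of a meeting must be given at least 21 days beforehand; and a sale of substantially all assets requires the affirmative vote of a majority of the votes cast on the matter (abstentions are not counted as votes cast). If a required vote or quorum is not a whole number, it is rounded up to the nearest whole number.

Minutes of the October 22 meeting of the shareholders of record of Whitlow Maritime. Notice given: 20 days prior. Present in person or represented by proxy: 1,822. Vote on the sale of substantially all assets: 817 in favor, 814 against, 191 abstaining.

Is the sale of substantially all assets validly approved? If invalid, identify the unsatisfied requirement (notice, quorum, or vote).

Notice: 20 days given; 21 required. Not satisfied.
Quorum: 25% of 7,271 = 1,817.75, rounded up to 1,818; 1,822 present. Satisfied.
Vote: requires a majority of the votes cast (1,822 − 191 abstaining = 1,631); a majority of 1631 is 816, so 816 needed; 817 in favor. Satisfied.

Invalid — notice requirement not satisfied.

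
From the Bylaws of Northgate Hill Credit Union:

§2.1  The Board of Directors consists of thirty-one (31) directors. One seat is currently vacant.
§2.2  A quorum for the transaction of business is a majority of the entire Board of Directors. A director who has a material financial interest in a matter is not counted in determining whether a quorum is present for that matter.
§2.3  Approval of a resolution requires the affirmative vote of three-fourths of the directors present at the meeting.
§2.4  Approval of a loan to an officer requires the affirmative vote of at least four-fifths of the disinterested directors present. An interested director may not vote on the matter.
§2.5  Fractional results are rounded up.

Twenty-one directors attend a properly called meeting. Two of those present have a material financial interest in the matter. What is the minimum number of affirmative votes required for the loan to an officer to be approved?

16

The loan to an officer requires four-fifths of the disinterested directors present (21 − 2 = 19).
4/5 of 19 = 15.20, rounded up to 16.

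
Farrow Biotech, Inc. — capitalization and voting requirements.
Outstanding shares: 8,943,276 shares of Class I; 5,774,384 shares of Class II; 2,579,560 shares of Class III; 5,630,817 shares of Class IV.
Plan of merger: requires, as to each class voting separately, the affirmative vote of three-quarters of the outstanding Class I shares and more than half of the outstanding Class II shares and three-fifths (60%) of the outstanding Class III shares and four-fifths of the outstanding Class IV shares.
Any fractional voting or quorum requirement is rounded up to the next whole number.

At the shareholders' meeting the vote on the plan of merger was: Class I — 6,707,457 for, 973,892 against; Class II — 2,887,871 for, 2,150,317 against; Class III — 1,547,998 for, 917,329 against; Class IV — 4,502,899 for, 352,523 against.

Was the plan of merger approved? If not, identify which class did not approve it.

Class I: 3/4 of 8943276 = 6707457; 6,707,457 required, 6,707,457 in favor — approved.
Class II: a majority of 5774384 is 2887193; 2,887,193 required, 2,887,871 in favor — approved.
Class III: 3/5 of 2579560 = 1547736; 1,547,736 required, 1,547,998 in favor — approved.
Class IV: 4/5 of 5630817 = 4504653.60, rounded up to 4504654; 4,504,654 required, 4,502,899 in favor — not approved.

Not approved — the Class IV shares did not give the required vote.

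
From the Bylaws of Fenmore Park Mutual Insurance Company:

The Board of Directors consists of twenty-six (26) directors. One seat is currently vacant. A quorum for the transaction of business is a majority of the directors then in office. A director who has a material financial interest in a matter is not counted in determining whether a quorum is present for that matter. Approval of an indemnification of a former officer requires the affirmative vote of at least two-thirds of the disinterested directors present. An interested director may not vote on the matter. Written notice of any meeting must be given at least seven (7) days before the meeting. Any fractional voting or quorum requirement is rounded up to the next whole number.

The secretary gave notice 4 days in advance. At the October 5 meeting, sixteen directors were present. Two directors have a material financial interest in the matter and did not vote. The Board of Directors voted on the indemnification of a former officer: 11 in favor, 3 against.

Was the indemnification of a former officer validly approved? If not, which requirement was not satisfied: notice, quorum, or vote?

Invalid — notice requirement not satisfied.

Notice: 4 days given; 7 required (4 < 7). Not satisfied.
Quorum: 16 present, but the 2 interested directors do not count, leaving 14. Quorum is 13. Satisfied.
Vote: the indemnification of a former officer requires two-thirds of the disinterested directors present (16 − 2 = 14). 2/3 of 14 = 9.33, rounded up to 10, so 10 affirmative votes are needed; 11 voted in favor. Satisfied.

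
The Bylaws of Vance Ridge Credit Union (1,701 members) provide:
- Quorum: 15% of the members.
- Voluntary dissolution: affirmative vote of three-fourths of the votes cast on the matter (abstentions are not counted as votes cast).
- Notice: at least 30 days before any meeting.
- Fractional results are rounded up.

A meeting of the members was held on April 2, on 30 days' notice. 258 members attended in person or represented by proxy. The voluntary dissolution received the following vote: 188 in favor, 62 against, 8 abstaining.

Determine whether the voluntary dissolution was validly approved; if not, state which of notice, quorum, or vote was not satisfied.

Notice: 30 days given; 30 required. Satisfied.
Quorum: 15% of 1,701 = 255.15, rounded up to 256; 258 present. Satisfied.
Vote: requires three-fourths of the votes cast (258 − 8 abstaining = 250); 3/4 of 250 = 187.50, rounded up to 188, so 188 needed; 188 in favor. Satisfied.

Valid — all requirements satisfied.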